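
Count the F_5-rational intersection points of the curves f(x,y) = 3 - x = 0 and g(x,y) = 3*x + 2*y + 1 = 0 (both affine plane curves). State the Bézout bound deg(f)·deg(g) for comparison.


Common zeros: {(3, 0)}; count = 1; Bézout bound = 1.

deg(f) = 1, deg(g) = 1, so Bézout bound = 1.
Scan x ∈ F_5. For each x, list the y ∈ F_5 with f(x, y) ≡ 0 and those with g(x, y) ≡ 0 (mod 5); the common zeros in that column are the intersection.
  x = 0: f ≡ 0 at y ∈ ∅; g ≡ 0 at y ∈ {2}; common: ∅.
  x = 1: f ≡ 0 at y ∈ ∅; g ≡ 0 at y ∈ {3}; common: ∅.
  x = 2: f ≡ 0 at y ∈ ∅; g ≡ 0 at y ∈ {4}; common: ∅.
  x = 3: f ≡ 0 at y ∈ {0, 1, 2, 3, 4}; g ≡ 0 at y ∈ {0}; common: {0}.
  x = 4: f ≡ 0 at y ∈ ∅; g ≡ 0 at y ∈ {1}; common: ∅.
Collecting: common zeros = {(3, 0)}, so the count is 1.
Comparison with the Bézout bound: 1 ≤ 1 = deg(f)·deg(g), as expected for curves with no common component (the bound is attained).


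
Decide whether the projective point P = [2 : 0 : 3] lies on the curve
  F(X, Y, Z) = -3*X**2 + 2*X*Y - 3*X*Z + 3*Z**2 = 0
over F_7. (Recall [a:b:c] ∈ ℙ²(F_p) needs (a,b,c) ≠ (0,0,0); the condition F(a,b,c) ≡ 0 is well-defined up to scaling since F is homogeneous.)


F(2,0,3) ≡ 4 (mod 7); P is NOT on the curve.

Evaluate F(2, 0, 3) term-by-term (mod 7).
  -3*X**2 ↦ -3·4·1·1 = -12
  2*X*Y ↦ 2·2·0·1 = 0
  -3*X*Z ↦ -3·2·1·3 = -18
  3*Z**2 ↦ 3·1·1·9 = 27
Sum: F(2, 0, 3) = (-12) + (0) + (-18) + (27) = -3.
Reducing mod 7: -3 ≡ 4 (mod 7).
Since F(a, b, c) ≡ 4 ≠ 0 (mod 7), P does NOT lie on the curve.


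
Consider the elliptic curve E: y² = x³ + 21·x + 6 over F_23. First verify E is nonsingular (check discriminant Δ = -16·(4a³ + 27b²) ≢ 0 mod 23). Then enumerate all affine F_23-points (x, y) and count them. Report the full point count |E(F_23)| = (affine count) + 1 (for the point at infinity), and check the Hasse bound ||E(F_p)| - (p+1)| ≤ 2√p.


Affine points = {(0, 11), (0, 12), (3, 2), (3, 21), (4, 4), (4, 19), (5, 11), (5, 12), (6, 7), (6, 16), (7, 6), (7, 17), (9, 2), (9, 21), (11, 2), (11, 21), (12, 10), (12, 13), (14, 10), (14, 13), (15, 4), (15, 19), (17, 3), (17, 20), (18, 11), (18, 12), (20, 10), (20, 13), (21, 5), (21, 18)}; affine count = 30; |E(F_23)| = 31.

Discriminant check: Δ ∝ 4a³ + 27b² = 4·21³ + 27·6² = 4·9261 + 27·36 ≡ 20 (mod 23). Nonzero ⇒ E is nonsingular.
For each x ∈ F_23, compute rhs = x³ + 21·x + 6 mod 23, then count y ∈ F_23 with y² ≡ rhs.
  x = 0: rhs = 6, matching y values: 11, 12 (2 points).
  x = 1: rhs = 5, matching y values: none (0 points).
  x = 2: rhs = 10, matching y values: none (0 points).
  x = 3: rhs = 4, matching y values: 2, 21 (2 points).
  x = 4: rhs = 16, matching y values: 4, 19 (2 points).
  x = 5: rhs = 6, matching y values: 11, 12 (2 points).
  x = 6: rhs = 3, matching y values: 7, 16 (2 points).
  x = 7: rhs = 13, matching y values: 6, 17 (2 points).
  x = 8: rhs = 19, matching y values: none (0 points).
  x = 9: rhs = 4, matching y values: 2, 21 (2 points).
  x = 10: rhs = 20, matching y values: none (0 points).
  x = 11: rhs = 4, matching y values: 2, 21 (2 points).
  x = 12: rhs = 8, matching y values: 10, 13 (2 points).
  x = 13: rhs = 15, matching y values: none (0 points).
  x = 14: rhs = 8, matching y values: 10, 13 (2 points).
  x = 15: rhs = 16, matching y values: 4, 19 (2 points).
  x = 16: rhs = 22, matching y values: none (0 points).
  x = 17: rhs = 9, matching y values: 3, 20 (2 points).
  x = 18: rhs = 6, matching y values: 11, 12 (2 points).
  x = 19: rhs = 19, matching y values: none (0 points).
  x = 20: rhs = 8, matching y values: 10, 13 (2 points).
  x = 21: rhs = 2, matching y values: 5, 18 (2 points).
  x = 22: rhs = 7, matching y values: none (0 points).
Total affine count: 30.
Full point count |E(F_23)| = 30 + 1 = 31.
Hasse bound: |31 − (23+1)| = |7| = 7 ≤ 2√23 ≈ 9.5917 ✓.


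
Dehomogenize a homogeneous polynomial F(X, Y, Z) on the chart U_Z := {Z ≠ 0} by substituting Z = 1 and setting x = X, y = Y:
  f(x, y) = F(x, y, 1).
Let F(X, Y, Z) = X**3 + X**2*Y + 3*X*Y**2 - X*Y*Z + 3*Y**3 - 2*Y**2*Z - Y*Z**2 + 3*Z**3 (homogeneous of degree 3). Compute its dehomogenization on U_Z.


f(x, y) = x**3 + x**2*y + 3*x*y**2 - x*y + 3*y**3 - 2*y**2 - y + 3

On U_Z we set Z = 1. Each monomial c·X^i·Y^j·Z^k in F becomes c·x^i·y^j·1^k = c·x^i·y^j.
Substituting Z = 1: F(X, Y, 1) = x**3 + x**2*y + 3*x*y**2 - x*y + 3*y**3 - 2*y**2 - y + 3.
Note: deg(f) ≤ deg(F) = 3; strict inequality happens when F is divisible by Z (lost terms).


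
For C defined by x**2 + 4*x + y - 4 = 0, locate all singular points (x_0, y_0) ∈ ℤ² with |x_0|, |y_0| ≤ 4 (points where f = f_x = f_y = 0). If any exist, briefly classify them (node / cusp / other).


No singular points in the scanned grid; C is smooth there.

Compute partial derivatives:
  f_x = 2*x + 4.
  f_y = 1.
f_y = 1 is a nonzero constant, so f_y never vanishes: no point (x, y) can satisfy f = f_x = f_y = 0. In particular no (x, y) ∈ {−4, ..., 4}² is singular; the curve is smooth.


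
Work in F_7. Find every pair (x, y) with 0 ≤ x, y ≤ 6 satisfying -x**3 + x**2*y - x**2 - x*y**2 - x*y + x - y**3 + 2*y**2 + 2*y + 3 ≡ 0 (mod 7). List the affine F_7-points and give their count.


Affine F_7-points: {(0, 2), (0, 3), (0, 4), (2, 0), (2, 2), (2, 5), (3, 3), (3, 5), (6, 2), (6, 3), (6, 5)}; count = 11.

For each of the 49 pairs (x, y) ∈ F_7², evaluate f(x, y) mod 7. Record the zeros.
  x = 0: [0↦3, 1↦6, 2↦0, 3↦0, 4↦0, 5↦1, 6↦4]  zeros at y ∈ {2, 3, 4}
  x = 1: [0↦2, 1↦4, 2↦2, 3↦4, 4↦4, 5↦3, 6↦2]  zeros at y ∈ ∅
  x = 2: [0↦0, 1↦3, 2↦0, 3↦6, 4↦1, 5↦0, 6↦4]  zeros at y ∈ {0, 2, 5}
  x = 3: [0↦5, 1↦4, 2↦2, 3↦0, 4↦6, 5↦0, 6↦4]  zeros at y ∈ {3, 5}
  x = 4: [0↦4, 1↦1, 2↦2, 3↦1, 4↦6, 5↦4, 6↦3]  zeros at y ∈ ∅
  x = 5: [0↦5, 1↦2, 2↦1, 3↦3, 4↦2, 5↦6, 6↦2]  zeros at y ∈ ∅
  x = 6: [0↦2, 1↦1, 2↦0, 3↦0, 4↦2, 5↦0, 6↦2]  zeros at y ∈ {2, 3, 5}
Collecting zeros: affine points = {(0, 2), (0, 3), (0, 4), (2, 0), (2, 2), (2, 5), (3, 3), (3, 5), (6, 2), (6, 3), (6, 5)}.
Total count |C(F_7)_aff| = 11.


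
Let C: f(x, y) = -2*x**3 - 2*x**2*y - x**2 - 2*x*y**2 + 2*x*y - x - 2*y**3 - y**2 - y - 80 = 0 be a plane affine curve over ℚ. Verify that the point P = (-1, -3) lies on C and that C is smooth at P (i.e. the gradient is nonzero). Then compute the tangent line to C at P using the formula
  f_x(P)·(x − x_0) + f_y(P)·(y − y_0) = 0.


Tangent line at P: -41*x - 65*y - 236 = 0.

Step 1: f(-1, -3) = 0, so P lies on C.
Step 2: partial derivatives
  f_x(x, y) = -6*x**2 - 4*x*y - 2*x - 2*y**2 + 2*y - 1, f_y(x, y) = -2*x**2 - 4*x*y + 2*x - 6*y**2 - 2*y - 1.
  f_x(P) = -41, f_y(P) = -65 (gradient nonzero, so P is smooth).
Step 3: tangent line at P: -41·(x − -1) + -65·(y − -3) = 0.
Expanding: -41*x - 65*y - 236 = 0.


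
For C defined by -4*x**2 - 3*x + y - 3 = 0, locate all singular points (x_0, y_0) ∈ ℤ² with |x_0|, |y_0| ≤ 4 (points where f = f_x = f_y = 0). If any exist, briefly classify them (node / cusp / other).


No singular points in the scanned grid; C is smooth there.

Compute partial derivatives:
  f_x = -8*x - 3.
  f_y = 1.
f_y = 1 is a nonzero constant, so f_y never vanishes: no point (x, y) can satisfy f = f_x = f_y = 0. In particular no (x, y) ∈ {−4, ..., 4}² is singular; the curve is smooth.


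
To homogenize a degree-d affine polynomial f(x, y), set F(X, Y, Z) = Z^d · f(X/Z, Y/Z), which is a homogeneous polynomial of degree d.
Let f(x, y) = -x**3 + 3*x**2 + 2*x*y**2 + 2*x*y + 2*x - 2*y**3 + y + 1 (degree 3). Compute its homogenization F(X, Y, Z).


F(X, Y, Z) = -X**3 + 3*X**2*Z + 2*X*Y**2 + 2*X*Y*Z + 2*X*Z**2 - 2*Y**3 + Y*Z**2 + Z**3

deg(f) = 3.
Substitute x = X/Z, y = Y/Z into f, then multiply by Z^3.
  monomial -1·x^3·y^0 ↦ -1·X^3·Y^0·Z^0.
  monomial 3·x^2·y^0 ↦ 3·X^2·Y^0·Z^1.
  monomial 2·x^1·y^2 ↦ 2·X^1·Y^2·Z^0.
  monomial 2·x^1·y^1 ↦ 2·X^1·Y^1·Z^1.
  monomial 2·x^1·y^0 ↦ 2·X^1·Y^0·Z^2.
  monomial -2·x^0·y^3 ↦ -2·X^0·Y^3·Z^0.
  monomial 1·x^0·y^1 ↦ 1·X^0·Y^1·Z^2.
  monomial 1·x^0·y^0 ↦ 1·X^0·Y^0·Z^3.
Collecting: F(X, Y, Z) = -X**3 + 3*X**2*Z + 2*X*Y**2 + 2*X*Y*Z + 2*X*Z**2 - 2*Y**3 + Y*Z**2 + Z**3.


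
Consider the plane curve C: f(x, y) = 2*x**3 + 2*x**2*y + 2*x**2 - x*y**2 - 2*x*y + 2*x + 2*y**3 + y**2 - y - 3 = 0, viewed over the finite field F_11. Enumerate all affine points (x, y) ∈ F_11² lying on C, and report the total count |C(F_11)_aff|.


Affine F_11-points: {(1, 6), (1, 7), (1, 9), (3, 5), (4, 0), (4, 1), (4, 6), (5, 2), (6, 2), (7, 10), (8, 2), (8, 8), (8, 10), (9, 3), (10, 6)}; count = 15.

For each of the 121 pairs (x, y) ∈ F_11², evaluate f(x, y) mod 11. Record the zeros.
  x = 0: [0↦8, 1↦10, 2↦4, 3↦2, 4↦5, 5↦3, 6↦8, 7↦10, 8↦10, 9↦9, 10↦8]  zeros at y ∈ ∅
  x = 1: [0↦3, 1↦4, 2↦6, 3↦10, 4↦6, 5↦6, 6↦0, 7↦0, 8↦7, 9↦0, 10↦2]  zeros at y ∈ {6, 7, 9}
  x = 2: [0↦3, 1↦7, 2↦10, 3↦2, 4↦6, 5↦1, 6↦10, 7↦1, 8↦8, 9↦10, 10↦8]  zeros at y ∈ ∅
  x = 3: [0↦9, 1↦9, 2↦6, 3↦1, 4↦6, 5↦0, 6↦6, 7↦3, 8↦3, 9↦7, 10↦5]  zeros at y ∈ {5}
  x = 4: [0↦0, 1↦0, 2↦6, 3↦8, 4↦7, 5↦4, 6↦0, 7↦7, 8↦4, 9↦3, 10↦5]  zeros at y ∈ {0, 1, 6}
  x = 5: [0↦10, 1↦3, 2↦0, 3↦2, 4↦10, 5↦3, 6↦4, 7↦3, 8↦1, 9↦10, 10↦9]  zeros at y ∈ {2}
  x = 6: [0↦7, 1↦8, 2↦0, 3↦6, 4↦5, 5↦9, 6↦8, 7↦3, 8↦6, 9↦7, 10↦7]  zeros at y ∈ {2}
  x = 7: [0↦3, 1↦5, 2↦7, 3↦10, 4↦4, 5↦1, 6↦2, 7↦8, 8↦9, 9↦6, 10↦0]  zeros at y ∈ {10}
  x = 8: [0↦10, 1↦6, 2↦0, 3↦4, 4↦8, 5↦2, 6↦9, 7↦8, 8↦0, 9↦8, 10↦0]  zeros at y ∈ {2, 8, 10}
  x = 9: [0↦7, 1↦1, 2↦2, 3↦0, 4↦7, 5↦2, 6↦8, 7↦4, 8↦2, 9↦3, 10↦8]  zeros at y ∈ {3}
  x = 10: [0↦6, 1↦2, 2↦3, 3↦10, 4↦2, 5↦2, 6↦0, 7↦8, 8↦5, 9↦3, 10↦3]  zeros at y ∈ {6}
Collecting zeros: affine points = {(1, 6), (1, 7), (1, 9), (3, 5), (4, 0), (4, 1), (4, 6), (5, 2), (6, 2), (7, 10), (8, 2), (8, 8), (8, 10), (9, 3), (10, 6)}.
Total count |C(F_11)_aff| = 15.


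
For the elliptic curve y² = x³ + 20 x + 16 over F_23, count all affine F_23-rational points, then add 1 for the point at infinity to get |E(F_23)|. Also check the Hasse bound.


Affine points = {(0, 4), (0, 19), (2, 8), (2, 15), (7, 4), (7, 19), (11, 7), (11, 16), (12, 11), (12, 12), (13, 9), (13, 14), (14, 2), (14, 21), (16, 4), (16, 19), (17, 5), (17, 18), (22, 8), (22, 15)}; affine count = 20; |E(F_23)| = 21.

Discriminant check: Δ ∝ 4a³ + 27b² = 4·20³ + 27·16² = 4·8000 + 27·256 ≡ 19 (mod 23). Nonzero ⇒ E is nonsingular.
For each x ∈ F_23, compute rhs = x³ + 20·x + 16 mod 23, then count y ∈ F_23 with y² ≡ rhs.
  x = 0: rhs = 16, matching y values: 4, 19 (2 points).
  x = 1: rhs = 14, matching y values: none (0 points).
  x = 2: rhs = 18, matching y values: 8, 15 (2 points).
  x = 3: rhs = 11, matching y values: none (0 points).
  x = 4: rhs = 22, matching y values: none (0 points).
  x = 5: rhs = 11, matching y values: none (0 points).
  x = 6: rhs = 7, matching y values: none (0 points).
  x = 7: rhs = 16, matching y values: 4, 19 (2 points).
  x = 8: rhs = 21, matching y values: none (0 points).
  x = 9: rhs = 5, matching y values: none (0 points).
  x = 10: rhs = 20, matching y values: none (0 points).
  x = 11: rhs = 3, matching y values: 7, 16 (2 points).
  x = 12: rhs = 6, matching y values: 11, 12 (2 points).
  x = 13: rhs = 12, matching y values: 9, 14 (2 points).
  x = 14: rhs = 4, matching y values: 2, 21 (2 points).
  x = 15: rhs = 11, matching y values: none (0 points).
  x = 16: rhs = 16, matching y values: 4, 19 (2 points).
  x = 17: rhs = 2, matching y values: 5, 18 (2 points).
  x = 18: rhs = 21, matching y values: none (0 points).
  x = 19: rhs = 10, matching y values: none (0 points).
  x = 20: rhs = 21, matching y values: none (0 points).
  x = 21: rhs = 14, matching y values: none (0 points).
  x = 22: rhs = 18, matching y values: 8, 15 (2 points).
Total affine count: 20.
Full point count |E(F_23)| = 20 + 1 = 21.
Hasse bound: |21 − (23+1)| = |-3| = 3 ≤ 2√23 ≈ 9.5917 ✓.


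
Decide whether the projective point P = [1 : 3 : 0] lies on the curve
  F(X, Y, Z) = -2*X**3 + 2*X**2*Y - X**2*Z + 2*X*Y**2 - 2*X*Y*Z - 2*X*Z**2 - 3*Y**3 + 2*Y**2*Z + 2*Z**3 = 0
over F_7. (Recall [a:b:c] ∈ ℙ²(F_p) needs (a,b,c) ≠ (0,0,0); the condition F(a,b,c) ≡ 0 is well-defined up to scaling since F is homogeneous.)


F(1,3,0) ≡ 4 (mod 7); P is NOT on the curve.

Evaluate F(1, 3, 0) term-by-term (mod 7).
  -2*X**3 ↦ -2·1·1·1 = -2
  2*X**2*Y ↦ 2·1·3·1 = 6
  -X**2*Z ↦ -1·1·1·0 = 0
  2*X*Y**2 ↦ 2·1·9·1 = 18
  -2*X*Y*Z ↦ -2·1·3·0 = 0
  -2*X*Z**2 ↦ -2·1·1·0 = 0
  -3*Y**3 ↦ -3·1·27·1 = -81
  2*Y**2*Z ↦ 2·1·9·0 = 0
  2*Z**3 ↦ 2·1·1·0 = 0
Sum: F(1, 3, 0) = (-2) + (6) + (0) + (18) + (0) + (0) + (-81) + (0) + (0) = -59.
Reducing mod 7: -59 ≡ 4 (mod 7).
Since F(a, b, c) ≡ 4 ≠ 0 (mod 7), P does NOT lie on the curve.


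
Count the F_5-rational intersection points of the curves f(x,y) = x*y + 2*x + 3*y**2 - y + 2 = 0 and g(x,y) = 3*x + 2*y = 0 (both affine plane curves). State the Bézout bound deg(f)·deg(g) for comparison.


Common zeros: {(2, 2), (4, 4)}; count = 2; Bézout bound = 2.

deg(f) = 2, deg(g) = 1, so Bézout bound = 2.
Scan x ∈ F_5. For each x, list the y ∈ F_5 with f(x, y) ≡ 0 and those with g(x, y) ≡ 0 (mod 5); the common zeros in that column are the intersection.
  x = 0: f ≡ 0 at y ∈ ∅; g ≡ 0 at y ∈ {0}; common: ∅.
  x = 1: f ≡ 0 at y ∈ ∅; g ≡ 0 at y ∈ {1}; common: ∅.
  x = 2: f ≡ 0 at y ∈ {1, 2}; g ≡ 0 at y ∈ {2}; common: {2}.
  x = 3: f ≡ 0 at y ∈ ∅; g ≡ 0 at y ∈ {3}; common: ∅.
  x = 4: f ≡ 0 at y ∈ {0, 4}; g ≡ 0 at y ∈ {4}; common: {4}.
Collecting: common zeros = {(2, 2), (4, 4)}, so the count is 2.
Comparison with the Bézout bound: 2 ≤ 2 = deg(f)·deg(g), as expected for curves with no common component (the bound is attained).


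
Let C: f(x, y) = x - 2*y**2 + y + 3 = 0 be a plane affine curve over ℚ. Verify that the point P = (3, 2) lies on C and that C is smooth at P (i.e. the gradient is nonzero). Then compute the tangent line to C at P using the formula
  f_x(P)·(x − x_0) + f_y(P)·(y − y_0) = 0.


Tangent line at P: x - 7*y + 11 = 0.

Step 1: f(3, 2) = 0, so P lies on C.
Step 2: partial derivatives
  f_x(x, y) = 1, f_y(x, y) = 1 - 4*y.
  f_x(P) = 1, f_y(P) = -7 (gradient nonzero, so P is smooth).
Step 3: tangent line at P: 1·(x − 3) + -7·(y − 2) = 0.
Expanding: x - 7*y + 11 = 0.


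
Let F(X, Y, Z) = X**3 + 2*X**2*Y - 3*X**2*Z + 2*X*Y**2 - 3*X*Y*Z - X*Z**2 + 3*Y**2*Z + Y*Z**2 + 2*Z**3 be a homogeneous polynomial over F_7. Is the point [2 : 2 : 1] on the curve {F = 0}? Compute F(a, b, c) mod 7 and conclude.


F(2,2,1) ≡ 2 (mod 7); P is NOT on the curve.

Evaluate F(2, 2, 1) term-by-term (mod 7).
  X**3 ↦ 1·8·1·1 = 8
  2*X**2*Y ↦ 2·4·2·1 = 16
  -3*X**2*Z ↦ -3·4·1·1 = -12
  2*X*Y**2 ↦ 2·2·4·1 = 16
  -3*X*Y*Z ↦ -3·2·2·1 = -12
  -X*Z**2 ↦ -1·2·1·1 = -2
  3*Y**2*Z ↦ 3·1·4·1 = 12
  Y*Z**2 ↦ 1·1·2·1 = 2
  2*Z**3 ↦ 2·1·1·1 = 2
Sum: F(2, 2, 1) = (8) + (16) + (-12) + (16) + (-12) + (-2) + (12) + (2) + (2) = 30.
Reducing mod 7: 30 ≡ 2 (mod 7).
Since F(a, b, c) ≡ 2 ≠ 0 (mod 7), P does NOT lie on the curve.


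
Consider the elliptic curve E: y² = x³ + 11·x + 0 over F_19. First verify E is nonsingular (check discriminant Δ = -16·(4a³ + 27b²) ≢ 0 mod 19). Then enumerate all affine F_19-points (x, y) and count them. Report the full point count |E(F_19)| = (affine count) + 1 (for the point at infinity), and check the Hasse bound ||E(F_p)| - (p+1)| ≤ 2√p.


Affine points = {(0, 0), (2, 7), (2, 12), (5, 3), (5, 16), (6, 4), (6, 15), (8, 7), (8, 12), (9, 7), (9, 12), (12, 6), (12, 13), (15, 5), (15, 14), (16, 4), (16, 15), (18, 8), (18, 11)}; affine count = 19; |E(F_19)| = 20.

Discriminant check: Δ ∝ 4a³ + 27b² = 4·11³ + 27·0² = 4·1331 + 27·0 ≡ 4 (mod 19). Nonzero ⇒ E is nonsingular.
For each x ∈ F_19, compute rhs = x³ + 11·x + 0 mod 19, then count y ∈ F_19 with y² ≡ rhs.
  x = 0: rhs = 0, matching y values: 0 (1 points).
  x = 1: rhs = 12, matching y values: none (0 points).
  x = 2: rhs = 11, matching y values: 7, 12 (2 points).
  x = 3: rhs = 3, matching y values: none (0 points).
  x = 4: rhs = 13, matching y values: none (0 points).
  x = 5: rhs = 9, matching y values: 3, 16 (2 points).
  x = 6: rhs = 16, matching y values: 4, 15 (2 points).
  x = 7: rhs = 2, matching y values: none (0 points).
  x = 8: rhs = 11, matching y values: 7, 12 (2 points).
  x = 9: rhs = 11, matching y values: 7, 12 (2 points).
  x = 10: rhs = 8, matching y values: none (0 points).
  x = 11: rhs = 8, matching y values: none (0 points).
  x = 12: rhs = 17, matching y values: 6, 13 (2 points).
  x = 13: rhs = 3, matching y values: none (0 points).
  x = 14: rhs = 10, matching y values: none (0 points).
  x = 15: rhs = 6, matching y values: 5, 14 (2 points).
  x = 16: rhs = 16, matching y values: 4, 15 (2 points).
  x = 17: rhs = 8, matching y values: none (0 points).
  x = 18: rhs = 7, matching y values: 8, 11 (2 points).
Total affine count: 19.
Full point count |E(F_19)| = 19 + 1 = 20.
Hasse bound: |20 − (19+1)| = |0| = 0 ≤ 2√19 ≈ 8.7178 ✓.


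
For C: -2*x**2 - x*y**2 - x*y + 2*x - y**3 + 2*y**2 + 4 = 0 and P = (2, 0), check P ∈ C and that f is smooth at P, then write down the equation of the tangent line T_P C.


Tangent line at P: -6*x - 2*y + 12 = 0.

Step 1: f(2, 0) = 0, so P lies on C.
Step 2: partial derivatives
  f_x(x, y) = -4*x - y**2 - y + 2, f_y(x, y) = -2*x*y - x - 3*y**2 + 4*y.
  f_x(P) = -6, f_y(P) = -2 (gradient nonzero, so P is smooth).
Step 3: tangent line at P: -6·(x − 2) + -2·(y − 0) = 0.
Expanding: -6*x - 2*y + 12 = 0.


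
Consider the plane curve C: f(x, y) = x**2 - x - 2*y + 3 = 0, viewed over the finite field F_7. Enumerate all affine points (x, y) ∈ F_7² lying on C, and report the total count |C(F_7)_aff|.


Affine F_7-points: {(0, 5), (1, 5), (2, 6), (3, 1), (4, 4), (5, 1), (6, 6)}; count = 7.

For each of the 49 pairs (x, y) ∈ F_7², evaluate f(x, y) mod 7. Record the zeros.
  x = 0: [0↦3, 1↦1, 2↦6, 3↦4, 4↦2, 5↦0, 6↦5]  zeros at y ∈ {5}
  x = 1: [0↦3, 1↦1, 2↦6, 3↦4, 4↦2, 5↦0, 6↦5]  zeros at y ∈ {5}
  x = 2: [0↦5, 1↦3, 2↦1, 3↦6, 4↦4, 5↦2, 6↦0]  zeros at y ∈ {6}
  x = 3: [0↦2, 1↦0, 2↦5, 3↦3, 4↦1, 5↦6, 6↦4]  zeros at y ∈ {1}
  x = 4: [0↦1, 1↦6, 2↦4, 3↦2, 4↦0, 5↦5, 6↦3]  zeros at y ∈ {4}
  x = 5: [0↦2, 1↦0, 2↦5, 3↦3, 4↦1, 5↦6, 6↦4]  zeros at y ∈ {1}
  x = 6: [0↦5, 1↦3, 2↦1, 3↦6, 4↦4, 5↦2, 6↦0]  zeros at y ∈ {6}
Collecting zeros: affine points = {(0, 5), (1, 5), (2, 6), (3, 1), (4, 4), (5, 1), (6, 6)}.
Total count |C(F_7)_aff| = 7.


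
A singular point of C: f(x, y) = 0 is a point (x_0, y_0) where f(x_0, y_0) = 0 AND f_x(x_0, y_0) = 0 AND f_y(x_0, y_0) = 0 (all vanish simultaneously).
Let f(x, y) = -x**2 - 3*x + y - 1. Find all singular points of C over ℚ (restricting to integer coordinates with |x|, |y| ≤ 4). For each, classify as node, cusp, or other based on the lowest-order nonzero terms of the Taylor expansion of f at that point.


No singular points in the scanned grid; C is smooth there.

Compute partial derivatives:
  f_x = -2*x - 3.
  f_y = 1.
f_y = 1 is a nonzero constant, so f_y never vanishes: no point (x, y) can satisfy f = f_x = f_y = 0. In particular no (x, y) ∈ {−4, ..., 4}² is singular; the curve is smooth.


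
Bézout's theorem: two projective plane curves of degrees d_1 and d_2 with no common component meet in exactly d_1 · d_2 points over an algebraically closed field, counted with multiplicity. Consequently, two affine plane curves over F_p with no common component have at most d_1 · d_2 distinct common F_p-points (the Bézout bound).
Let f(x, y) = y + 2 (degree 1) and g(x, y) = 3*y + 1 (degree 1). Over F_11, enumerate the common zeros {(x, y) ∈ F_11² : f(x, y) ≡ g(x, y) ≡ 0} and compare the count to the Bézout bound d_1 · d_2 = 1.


Common zeros: ∅; count = 0; Bézout bound = 1.

deg(f) = 1, deg(g) = 1, so Bézout bound = 1.
Scan x ∈ F_11. For each x, list the y ∈ F_11 with f(x, y) ≡ 0 and those with g(x, y) ≡ 0 (mod 11); the common zeros in that column are the intersection.
  x = 0: f ≡ 0 at y ∈ {9}; g ≡ 0 at y ∈ {7}; common: ∅.
  x = 1: f ≡ 0 at y ∈ {9}; g ≡ 0 at y ∈ {7}; common: ∅.
  x = 2: f ≡ 0 at y ∈ {9}; g ≡ 0 at y ∈ {7}; common: ∅.
  x = 3: f ≡ 0 at y ∈ {9}; g ≡ 0 at y ∈ {7}; common: ∅.
  x = 4: f ≡ 0 at y ∈ {9}; g ≡ 0 at y ∈ {7}; common: ∅.
  x = 5: f ≡ 0 at y ∈ {9}; g ≡ 0 at y ∈ {7}; common: ∅.
  x = 6: f ≡ 0 at y ∈ {9}; g ≡ 0 at y ∈ {7}; common: ∅.
  x = 7: f ≡ 0 at y ∈ {9}; g ≡ 0 at y ∈ {7}; common: ∅.
  x = 8: f ≡ 0 at y ∈ {9}; g ≡ 0 at y ∈ {7}; common: ∅.
  x = 9: f ≡ 0 at y ∈ {9}; g ≡ 0 at y ∈ {7}; common: ∅.
  x = 10: f ≡ 0 at y ∈ {9}; g ≡ 0 at y ∈ {7}; common: ∅.
Collecting: common zeros = ∅, so the count is 0.
Comparison with the Bézout bound: 0 ≤ 1 = deg(f)·deg(g), as expected for curves with no common component (the affine F_11-count falls short of the bound because intersections may lie at infinity, over extension fields, or carry multiplicity).


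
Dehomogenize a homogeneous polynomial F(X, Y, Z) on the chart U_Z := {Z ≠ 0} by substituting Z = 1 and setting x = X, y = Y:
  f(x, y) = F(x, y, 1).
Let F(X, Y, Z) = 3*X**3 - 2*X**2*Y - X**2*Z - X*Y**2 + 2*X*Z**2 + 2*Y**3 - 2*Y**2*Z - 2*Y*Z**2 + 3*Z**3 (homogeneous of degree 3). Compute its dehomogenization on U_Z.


f(x, y) = 3*x**3 - 2*x**2*y - x**2 - x*y**2 + 2*x + 2*y**3 - 2*y**2 - 2*y + 3

On U_Z we set Z = 1. Each monomial c·X^i·Y^j·Z^k in F becomes c·x^i·y^j·1^k = c·x^i·y^j.
Substituting Z = 1: F(X, Y, 1) = 3*x**3 - 2*x**2*y - x**2 - x*y**2 + 2*x + 2*y**3 - 2*y**2 - 2*y + 3.
Note: deg(f) ≤ deg(F) = 3; strict inequality happens when F is divisible by Z (lost terms).


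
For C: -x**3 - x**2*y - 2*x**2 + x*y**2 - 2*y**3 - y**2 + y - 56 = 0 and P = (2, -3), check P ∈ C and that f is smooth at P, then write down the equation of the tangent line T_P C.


Tangent line at P: x - 63*y - 191 = 0.

Step 1: f(2, -3) = 0, so P lies on C.
Step 2: partial derivatives
  f_x(x, y) = -3*x**2 - 2*x*y - 4*x + y**2, f_y(x, y) = -x**2 + 2*x*y - 6*y**2 - 2*y + 1.
  f_x(P) = 1, f_y(P) = -63 (gradient nonzero, so P is smooth).
Step 3: tangent line at P: 1·(x − 2) + -63·(y − -3) = 0.
Expanding: x - 63*y - 191 = 0.


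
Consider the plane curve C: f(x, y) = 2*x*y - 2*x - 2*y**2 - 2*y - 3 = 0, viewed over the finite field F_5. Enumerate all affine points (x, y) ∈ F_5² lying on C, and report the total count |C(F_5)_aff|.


Affine F_5-points: {(0, 2), (1, 0), (3, 3), (3, 4)}; count = 4.

For each of the 25 pairs (x, y) ∈ F_5², evaluate f(x, y) mod 5. Record the zeros.
  x = 0: [0↦2, 1↦3, 2↦0, 3↦3, 4↦2]  zeros at y ∈ {2}
  x = 1: [0↦0, 1↦3, 2↦2, 3↦2, 4↦3]  zeros at y ∈ {0}
  x = 2: [0↦3, 1↦3, 2↦4, 3↦1, 4↦4]  zeros at y ∈ ∅
  x = 3: [0↦1, 1↦3, 2↦1, 3↦0, 4↦0]  zeros at y ∈ {3, 4}
  x = 4: [0↦4, 1↦3, 2↦3, 3↦4, 4↦1]  zeros at y ∈ ∅
Collecting zeros: affine points = {(0, 2), (1, 0), (3, 3), (3, 4)}.
Total count |C(F_5)_aff| = 4.


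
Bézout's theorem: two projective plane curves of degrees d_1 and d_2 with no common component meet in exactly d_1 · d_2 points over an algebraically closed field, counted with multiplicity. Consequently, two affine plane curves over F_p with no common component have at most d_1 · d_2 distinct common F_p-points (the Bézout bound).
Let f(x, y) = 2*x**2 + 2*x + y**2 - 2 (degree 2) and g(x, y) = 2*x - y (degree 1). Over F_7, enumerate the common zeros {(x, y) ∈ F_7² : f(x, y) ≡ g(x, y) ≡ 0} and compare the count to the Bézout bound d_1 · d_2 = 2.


Common zeros: ∅; count = 0; Bézout bound = 2.

deg(f) = 2, deg(g) = 1, so Bézout bound = 2.
Scan x ∈ F_7. For each x, list the y ∈ F_7 with f(x, y) ≡ 0 and those with g(x, y) ≡ 0 (mod 7); the common zeros in that column are the intersection.
  x = 0: f ≡ 0 at y ∈ {3, 4}; g ≡ 0 at y ∈ {0}; common: ∅.
  x = 1: f ≡ 0 at y ∈ ∅; g ≡ 0 at y ∈ {2}; common: ∅.
  x = 2: f ≡ 0 at y ∈ {2, 5}; g ≡ 0 at y ∈ {4}; common: ∅.
  x = 3: f ≡ 0 at y ∈ ∅; g ≡ 0 at y ∈ {6}; common: ∅.
  x = 4: f ≡ 0 at y ∈ {2, 5}; g ≡ 0 at y ∈ {1}; common: ∅.
  x = 5: f ≡ 0 at y ∈ ∅; g ≡ 0 at y ∈ {3}; common: ∅.
  x = 6: f ≡ 0 at y ∈ {3, 4}; g ≡ 0 at y ∈ {5}; common: ∅.
Collecting: common zeros = ∅, so the count is 0.
Comparison with the Bézout bound: 0 ≤ 2 = deg(f)·deg(g), as expected for curves with no common component (the affine F_7-count falls short of the bound because intersections may lie at infinity, over extension fields, or carry multiplicity).


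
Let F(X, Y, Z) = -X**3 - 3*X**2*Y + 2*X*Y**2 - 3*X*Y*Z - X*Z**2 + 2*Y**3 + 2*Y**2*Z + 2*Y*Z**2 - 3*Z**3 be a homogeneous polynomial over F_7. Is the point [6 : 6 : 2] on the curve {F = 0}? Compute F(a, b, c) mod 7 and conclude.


F(6,6,2) ≡ 5 (mod 7); P is NOT on the curve.

Evaluate F(6, 6, 2) term-by-term (mod 7).
  -X**3 ↦ -1·216·1·1 = -216
  -3*X**2*Y ↦ -3·36·6·1 = -648
  2*X*Y**2 ↦ 2·6·36·1 = 432
  -3*X*Y*Z ↦ -3·6·6·2 = -216
  -X*Z**2 ↦ -1·6·1·4 = -24
  2*Y**3 ↦ 2·1·216·1 = 432
  2*Y**2*Z ↦ 2·1·36·2 = 144
  2*Y*Z**2 ↦ 2·1·6·4 = 48
  -3*Z**3 ↦ -3·1·1·8 = -24
Sum: F(6, 6, 2) = (-216) + (-648) + (432) + (-216) + (-24) + (432) + (144) + (48) + (-24) = -72.
Reducing mod 7: -72 ≡ 5 (mod 7).
Since F(a, b, c) ≡ 5 ≠ 0 (mod 7), P does NOT lie on the curve.


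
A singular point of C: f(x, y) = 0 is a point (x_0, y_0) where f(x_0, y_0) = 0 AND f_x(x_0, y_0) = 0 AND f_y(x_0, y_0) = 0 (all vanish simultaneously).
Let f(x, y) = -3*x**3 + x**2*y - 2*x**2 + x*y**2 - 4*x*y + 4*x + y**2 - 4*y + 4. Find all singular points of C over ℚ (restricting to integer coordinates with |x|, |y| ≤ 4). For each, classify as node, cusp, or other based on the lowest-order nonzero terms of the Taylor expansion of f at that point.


Singular points: {(0, 2)}; classification: cusp.

Compute partial derivatives:
  f_x = -9*x**2 + 2*x*y - 4*x + y**2 - 4*y + 4.
  f_y = x**2 + 2*x*y - 4*x + 2*y - 4.
Scan x_0 ∈ {−4, ..., 4}. For each x_0, f_y(x_0, y) is a polynomial in y; find its integer roots y ∈ {−4, ..., 4}, then test f_x and f at those candidates.
  x = -4: f_y(-4, y) = 28 - 6*y; no integer root y with |y| ≤ 4.
  x = -3: f_y(-3, y) = 17 - 4*y; no integer root y with |y| ≤ 4.
  x = -2: f_y(-2, y) = 8 - 2*y; vanishes at y ∈ {4}. (-2, 4): f_x = -40 ≠ 0.
  x = -1: f_y(-1, y) = 1; no integer root y with |y| ≤ 4.
  x = 0: f_y(0, y) = 2*y - 4; vanishes at y ∈ {2}. (0, 2): f_x = 0, f = 0 — SINGULAR.
  x = 1: f_y(1, y) = 4*y - 7; no integer root y with |y| ≤ 4.
  x = 2: f_y(2, y) = 6*y - 8; no integer root y with |y| ≤ 4.
  x = 3: f_y(3, y) = 8*y - 7; no integer root y with |y| ≤ 4.
  x = 4: f_y(4, y) = 10*y - 4; no integer root y with |y| ≤ 4.
Only singular point on the grid: (0, 2).
Classify: substitute x = 0 + u, y = 2 + v and expand: f = -3*u**3 + u**2*v + u*v**2 + v**2.
No constant or linear terms (consistent with a singular point). Quadratic part: v**2. Cubic part: -3*u**3 + u**2*v + u*v**2.
The quadratic part v**2 is a perfect square, so there is a single (double) tangent line v = 0, i.e. y = 2. Restricting the cubic part to that line (v = 0) leaves -3*u**3 ≠ 0, so f is not divisible by v and the branch is v² ≈ 3*u**3 to lowest order — this is a cusp.
Classification: cusp.


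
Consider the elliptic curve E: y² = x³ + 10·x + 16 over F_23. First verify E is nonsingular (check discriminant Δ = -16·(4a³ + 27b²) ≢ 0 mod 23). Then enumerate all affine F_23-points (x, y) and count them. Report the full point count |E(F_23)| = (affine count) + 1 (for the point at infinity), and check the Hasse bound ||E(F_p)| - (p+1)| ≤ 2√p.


Affine points = {(0, 4), (0, 19), (1, 2), (1, 21), (3, 2), (3, 21), (6, 4), (6, 19), (10, 9), (10, 14), (11, 10), (11, 13), (12, 1), (12, 22), (14, 5), (14, 18), (17, 4), (17, 19), (18, 5), (18, 18), (19, 2), (19, 21)}; affine count = 22; |E(F_23)| = 23.

Discriminant check: Δ ∝ 4a³ + 27b² = 4·10³ + 27·16² = 4·1000 + 27·256 ≡ 10 (mod 23). Nonzero ⇒ E is nonsingular.
For each x ∈ F_23, compute rhs = x³ + 10·x + 16 mod 23, then count y ∈ F_23 with y² ≡ rhs.
  x = 0: rhs = 16, matching y values: 4, 19 (2 points).
  x = 1: rhs = 4, matching y values: 2, 21 (2 points).
  x = 2: rhs = 21, matching y values: none (0 points).
  x = 3: rhs = 4, matching y values: 2, 21 (2 points).
  x = 4: rhs = 5, matching y values: none (0 points).
  x = 5: rhs = 7, matching y values: none (0 points).
  x = 6: rhs = 16, matching y values: 4, 19 (2 points).
  x = 7: rhs = 15, matching y values: none (0 points).
  x = 8: rhs = 10, matching y values: none (0 points).
  x = 9: rhs = 7, matching y values: none (0 points).
  x = 10: rhs = 12, matching y values: 9, 14 (2 points).
  x = 11: rhs = 8, matching y values: 10, 13 (2 points).
  x = 12: rhs = 1, matching y values: 1, 22 (2 points).
  x = 13: rhs = 20, matching y values: none (0 points).
  x = 14: rhs = 2, matching y values: 5, 18 (2 points).
  x = 15: rhs = 22, matching y values: none (0 points).
  x = 16: rhs = 17, matching y values: none (0 points).
  x = 17: rhs = 16, matching y values: 4, 19 (2 points).
  x = 18: rhs = 2, matching y values: 5, 18 (2 points).
  x = 19: rhs = 4, matching y values: 2, 21 (2 points).
  x = 20: rhs = 5, matching y values: none (0 points).
  x = 21: rhs = 11, matching y values: none (0 points).
  x = 22: rhs = 5, matching y values: none (0 points).
Total affine count: 22.
Full point count |E(F_23)| = 22 + 1 = 23.
Hasse bound: |23 − (23+1)| = |-1| = 1 ≤ 2√23 ≈ 9.5917 ✓.


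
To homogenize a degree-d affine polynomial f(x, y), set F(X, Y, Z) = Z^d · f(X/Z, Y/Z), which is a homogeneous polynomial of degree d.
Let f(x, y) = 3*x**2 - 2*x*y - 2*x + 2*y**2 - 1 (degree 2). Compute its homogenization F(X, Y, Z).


F(X, Y, Z) = 3*X**2 - 2*X*Y - 2*X*Z + 2*Y**2 - Z**2

deg(f) = 2.
Substitute x = X/Z, y = Y/Z into f, then multiply by Z^2.
  monomial 3·x^2·y^0 ↦ 3·X^2·Y^0·Z^0.
  monomial -2·x^1·y^1 ↦ -2·X^1·Y^1·Z^0.
  monomial -2·x^1·y^0 ↦ -2·X^1·Y^0·Z^1.
  monomial 2·x^0·y^2 ↦ 2·X^0·Y^2·Z^0.
  monomial -1·x^0·y^0 ↦ -1·X^0·Y^0·Z^2.
Collecting: F(X, Y, Z) = 3*X**2 - 2*X*Y - 2*X*Z + 2*Y**2 - Z**2.


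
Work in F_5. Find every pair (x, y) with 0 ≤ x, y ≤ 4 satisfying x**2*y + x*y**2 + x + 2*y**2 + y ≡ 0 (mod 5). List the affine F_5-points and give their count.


Affine F_5-points: {(0, 0), (0, 2)}; count = 2.

For each of the 25 pairs (x, y) ∈ F_5², evaluate f(x, y) mod 5. Record the zeros.
  x = 0: [0↦0, 1↦3, 2↦0, 3↦1, 4↦1]  zeros at y ∈ {0, 2}
  x = 1: [0↦1, 1↦1, 2↦2, 3↦4, 4↦2]  zeros at y ∈ ∅
  x = 2: [0↦2, 1↦1, 2↦3, 3↦3, 4↦1]  zeros at y ∈ ∅
  x = 3: [0↦3, 1↦3, 2↦3, 3↦3, 4↦3]  zeros at y ∈ ∅
  x = 4: [0↦4, 1↦2, 2↦2, 3↦4, 4↦3]  zeros at y ∈ ∅
Collecting zeros: affine points = {(0, 0), (0, 2)}.
Total count |C(F_5)_aff| = 2.


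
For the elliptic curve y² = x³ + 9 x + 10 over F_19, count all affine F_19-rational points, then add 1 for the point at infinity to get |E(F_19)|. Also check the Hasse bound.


Affine points = {(1, 1), (1, 18), (2, 6), (2, 13), (3, 8), (3, 11), (5, 3), (5, 16), (7, 6), (7, 13), (8, 9), (8, 10), (10, 6), (10, 13), (13, 5), (13, 14), (14, 7), (14, 12), (15, 9), (15, 10), (18, 0)}; affine count = 21; |E(F_19)| = 22.

Discriminant check: Δ ∝ 4a³ + 27b² = 4·9³ + 27·10² = 4·729 + 27·100 ≡ 11 (mod 19). Nonzero ⇒ E is nonsingular.
For each x ∈ F_19, compute rhs = x³ + 9·x + 10 mod 19, then count y ∈ F_19 with y² ≡ rhs.
  x = 0: rhs = 10, matching y values: none (0 points).
  x = 1: rhs = 1, matching y values: 1, 18 (2 points).
  x = 2: rhs = 17, matching y values: 6, 13 (2 points).
  x = 3: rhs = 7, matching y values: 8, 11 (2 points).
  x = 4: rhs = 15, matching y values: none (0 points).
  x = 5: rhs = 9, matching y values: 3, 16 (2 points).
  x = 6: rhs = 14, matching y values: none (0 points).
  x = 7: rhs = 17, matching y values: 6, 13 (2 points).
  x = 8: rhs = 5, matching y values: 9, 10 (2 points).
  x = 9: rhs = 3, matching y values: none (0 points).
  x = 10: rhs = 17, matching y values: 6, 13 (2 points).
  x = 11: rhs = 15, matching y values: none (0 points).
  x = 12: rhs = 3, matching y values: none (0 points).
  x = 13: rhs = 6, matching y values: 5, 14 (2 points).
  x = 14: rhs = 11, matching y values: 7, 12 (2 points).
  x = 15: rhs = 5, matching y values: 9, 10 (2 points).
  x = 16: rhs = 13, matching y values: none (0 points).
  x = 17: rhs = 3, matching y values: none (0 points).
  x = 18: rhs = 0, matching y values: 0 (1 points).
Total affine count: 21.
Full point count |E(F_19)| = 21 + 1 = 22.
Hasse bound: |22 − (19+1)| = |2| = 2 ≤ 2√19 ≈ 8.7178 ✓.


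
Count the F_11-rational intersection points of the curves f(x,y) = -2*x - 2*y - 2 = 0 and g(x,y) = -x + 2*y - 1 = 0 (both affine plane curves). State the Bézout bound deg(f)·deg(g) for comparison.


Common zeros: {(10, 0)}; count = 1; Bézout bound = 1.

deg(f) = 1, deg(g) = 1, so Bézout bound = 1.
Scan x ∈ F_11. For each x, list the y ∈ F_11 with f(x, y) ≡ 0 and those with g(x, y) ≡ 0 (mod 11); the common zeros in that column are the intersection.
  x = 0: f ≡ 0 at y ∈ {10}; g ≡ 0 at y ∈ {6}; common: ∅.
  x = 1: f ≡ 0 at y ∈ {9}; g ≡ 0 at y ∈ {1}; common: ∅.
  x = 2: f ≡ 0 at y ∈ {8}; g ≡ 0 at y ∈ {7}; common: ∅.
  x = 3: f ≡ 0 at y ∈ {7}; g ≡ 0 at y ∈ {2}; common: ∅.
  x = 4: f ≡ 0 at y ∈ {6}; g ≡ 0 at y ∈ {8}; common: ∅.
  x = 5: f ≡ 0 at y ∈ {5}; g ≡ 0 at y ∈ {3}; common: ∅.
  x = 6: f ≡ 0 at y ∈ {4}; g ≡ 0 at y ∈ {9}; common: ∅.
  x = 7: f ≡ 0 at y ∈ {3}; g ≡ 0 at y ∈ {4}; common: ∅.
  x = 8: f ≡ 0 at y ∈ {2}; g ≡ 0 at y ∈ {10}; common: ∅.
  x = 9: f ≡ 0 at y ∈ {1}; g ≡ 0 at y ∈ {5}; common: ∅.
  x = 10: f ≡ 0 at y ∈ {0}; g ≡ 0 at y ∈ {0}; common: {0}.
Collecting: common zeros = {(10, 0)}, so the count is 1.
Comparison with the Bézout bound: 1 ≤ 1 = deg(f)·deg(g), as expected for curves with no common component (the bound is attained).


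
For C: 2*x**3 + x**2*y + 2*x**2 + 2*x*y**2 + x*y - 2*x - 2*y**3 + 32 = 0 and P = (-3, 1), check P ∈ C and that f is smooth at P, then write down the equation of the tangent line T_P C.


Tangent line at P: 37*x - 12*y + 123 = 0.

Step 1: f(-3, 1) = 0, so P lies on C.
Step 2: partial derivatives
  f_x(x, y) = 6*x**2 + 2*x*y + 4*x + 2*y**2 + y - 2, f_y(x, y) = x**2 + 4*x*y + x - 6*y**2.
  f_x(P) = 37, f_y(P) = -12 (gradient nonzero, so P is smooth).
Step 3: tangent line at P: 37·(x − -3) + -12·(y − 1) = 0.
Expanding: 37*x - 12*y + 123 = 0.


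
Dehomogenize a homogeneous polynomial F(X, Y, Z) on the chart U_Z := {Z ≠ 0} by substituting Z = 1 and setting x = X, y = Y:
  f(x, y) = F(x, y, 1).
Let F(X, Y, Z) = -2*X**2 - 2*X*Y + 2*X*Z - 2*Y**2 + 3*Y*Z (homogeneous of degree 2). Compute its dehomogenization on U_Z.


f(x, y) = -2*x**2 - 2*x*y + 2*x - 2*y**2 + 3*y

On U_Z we set Z = 1. Each monomial c·X^i·Y^j·Z^k in F becomes c·x^i·y^j·1^k = c·x^i·y^j.
Substituting Z = 1: F(X, Y, 1) = -2*x**2 - 2*x*y + 2*x - 2*y**2 + 3*y.
Note: deg(f) ≤ deg(F) = 2; strict inequality happens when F is divisible by Z (lost terms).


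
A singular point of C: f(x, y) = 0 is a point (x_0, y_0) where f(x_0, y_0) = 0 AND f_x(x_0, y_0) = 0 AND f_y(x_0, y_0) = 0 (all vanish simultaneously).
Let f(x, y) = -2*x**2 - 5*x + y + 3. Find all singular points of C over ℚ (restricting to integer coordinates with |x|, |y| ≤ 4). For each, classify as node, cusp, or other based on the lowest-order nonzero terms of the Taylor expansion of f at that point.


No singular points in the scanned grid; C is smooth there.

Compute partial derivatives:
  f_x = -4*x - 5.
  f_y = 1.
f_y = 1 is a nonzero constant, so f_y never vanishes: no point (x, y) can satisfy f = f_x = f_y = 0. In particular no (x, y) ∈ {−4, ..., 4}² is singular; the curve is smooth.


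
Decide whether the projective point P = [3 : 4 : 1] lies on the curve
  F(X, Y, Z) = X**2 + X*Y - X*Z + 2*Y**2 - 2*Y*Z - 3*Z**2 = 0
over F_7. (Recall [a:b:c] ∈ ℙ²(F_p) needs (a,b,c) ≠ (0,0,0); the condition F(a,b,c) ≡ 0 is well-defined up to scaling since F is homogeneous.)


F(3,4,1) ≡ 4 (mod 7); P is NOT on the curve.

Evaluate F(3, 4, 1) term-by-term (mod 7).
  X**2 ↦ 1·9·1·1 = 9
  X*Y ↦ 1·3·4·1 = 12
  -X*Z ↦ -1·3·1·1 = -3
  2*Y**2 ↦ 2·1·16·1 = 32
  -2*Y*Z ↦ -2·1·4·1 = -8
  -3*Z**2 ↦ -3·1·1·1 = -3
Sum: F(3, 4, 1) = (9) + (12) + (-3) + (32) + (-8) + (-3) = 39.
Reducing mod 7: 39 ≡ 4 (mod 7).
Since F(a, b, c) ≡ 4 ≠ 0 (mod 7), P does NOT lie on the curve.


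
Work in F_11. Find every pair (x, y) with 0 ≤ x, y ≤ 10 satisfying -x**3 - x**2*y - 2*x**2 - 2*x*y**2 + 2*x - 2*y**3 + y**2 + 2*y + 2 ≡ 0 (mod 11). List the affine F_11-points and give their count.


Affine F_11-points: {(1, 9), (3, 10), (4, 10), (5, 8), (7, 3), (8, 8), (10, 4), (10, 6), (10, 8)}; count = 9.

For each of the 121 pairs (x, y) ∈ F_11², evaluate f(x, y) mod 11. Record the zeros.
  x = 0: [0↦2, 1↦3, 2↦5, 3↦7, 4↦8, 5↦7, 6↦3, 7↦6, 8↦4, 9↦7, 10↦3]  zeros at y ∈ ∅
  x = 1: [0↦1, 1↦10, 2↦5, 3↦7, 4↦4, 5↦6, 6↦1, 7↦10, 8↦10, 9↦0, 10↦1]  zeros at y ∈ {9}
  x = 2: [0↦1, 1↦5, 2↦2, 3↦2, 4↦4, 5↦7, 6↦10, 7↦1, 8↦1, 9↦9, 10↦2]  zeros at y ∈ ∅
  x = 3: [0↦7, 1↦4, 2↦1, 3↦8, 4↦2, 5↦4, 6↦2, 7↦6, 8↦4, 9↦6, 10↦0]  zeros at y ∈ {10}
  x = 4: [0↦2, 1↦1, 2↦7, 3↦8, 4↦3, 5↦2, 6↦4, 7↦8, 8↦2, 9↦7, 10↦0]  zeros at y ∈ {10}
  x = 5: [0↦2, 1↦1, 2↦3, 3↦7, 4↦1, 5↦6, 6↦10, 7↦1, 8↦0, 9↦6, 10↦7]  zeros at y ∈ {8}
  x = 6: [0↦1, 1↦9, 2↦5, 3↦10, 4↦1, 5↦10, 6↦3, 7↦1, 8↦3, 9↦8, 10↦4]  zeros at y ∈ ∅
  x = 7: [0↦4, 1↦8, 2↦7, 3↦0, 4↦8, 5↦8, 6↦10, 7↦2, 8↦5, 9↦7, 10↦7]  zeros at y ∈ {3}
  x = 8: [0↦5, 1↦3, 2↦3, 3↦4, 4↦5, 5↦5, 6↦3, 7↦9, 8↦0, 9↦8, 10↦10]  zeros at y ∈ {8}
  x = 9: [0↦9, 1↦10, 2↦9, 3↦5, 4↦8, 5↦6, 6↦9, 7↦5, 8↦4, 9↦5, 10↦7]  zeros at y ∈ ∅
  x = 10: [0↦10, 1↦1, 2↦8, 3↦8, 4↦0, 5↦5, 6↦0, 7↦6, 8↦0, 9↦3, 10↦3]  zeros at y ∈ {4, 6, 8}
Collecting zeros: affine points = {(1, 9), (3, 10), (4, 10), (5, 8), (7, 3), (8, 8), (10, 4), (10, 6), (10, 8)}.
Total count |C(F_11)_aff| = 9.


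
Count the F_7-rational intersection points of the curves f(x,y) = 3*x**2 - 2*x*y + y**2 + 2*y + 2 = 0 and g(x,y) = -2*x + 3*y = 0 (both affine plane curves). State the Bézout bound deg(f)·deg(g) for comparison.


Common zeros: {(1, 3), (5, 1)}; count = 2; Bézout bound = 2.

deg(f) = 2, deg(g) = 1, so Bézout bound = 2.
Scan x ∈ F_7. For each x, list the y ∈ F_7 with f(x, y) ≡ 0 and those with g(x, y) ≡ 0 (mod 7); the common zeros in that column are the intersection.
  x = 0: f ≡ 0 at y ∈ ∅; g ≡ 0 at y ∈ {0}; common: ∅.
  x = 1: f ≡ 0 at y ∈ {3, 4}; g ≡ 0 at y ∈ {3}; common: {3}.
  x = 2: f ≡ 0 at y ∈ {0, 2}; g ≡ 0 at y ∈ {6}; common: ∅.
  x = 3: f ≡ 0 at y ∈ ∅; g ≡ 0 at y ∈ {2}; common: ∅.
  x = 4: f ≡ 0 at y ∈ {2, 4}; g ≡ 0 at y ∈ {5}; common: ∅.
  x = 5: f ≡ 0 at y ∈ {0, 1}; g ≡ 0 at y ∈ {1}; common: {1}.
  x = 6: f ≡ 0 at y ∈ ∅; g ≡ 0 at y ∈ {4}; common: ∅.
Collecting: common zeros = {(1, 3), (5, 1)}, so the count is 2.
Comparison with the Bézout bound: 2 ≤ 2 = deg(f)·deg(g), as expected for curves with no common component (the bound is attained).
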